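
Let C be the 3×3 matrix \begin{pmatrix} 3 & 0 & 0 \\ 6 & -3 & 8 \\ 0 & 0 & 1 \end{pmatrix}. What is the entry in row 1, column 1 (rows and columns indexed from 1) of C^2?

Characteristic polynomial: s^3 - s^2 - 9s + 9 = (s - 3)(s - 1)(s + 3), so the eigenvalues are -3, 1, 3.
s=3: eigenvector (1, 1, 0).
s=1: eigenvector (0, 2, 1).
s=-3: eigenvector (0, 1, 0).
P = [[1, 0, 0], [1, 2, 1], [0, 1, 0]], D = diag(3, 1, -3), P⁻¹ = [[1, 0, 0], [0, 0, 1], [-1, 1, -2]].
C² = P·diag(9, 1, 9)·P⁻¹ = [[9, 0, 0], [0, 9, -16], [0, 0, 1]].
The requested entry is 9.

9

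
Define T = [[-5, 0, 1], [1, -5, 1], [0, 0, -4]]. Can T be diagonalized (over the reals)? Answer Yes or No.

No

Characteristic polynomial: p(λ) = λ^3 + 14λ^2 + 65λ + 100 = (λ + 4)(λ + 5)^2.
λ = -5 has algebraic multiplicity 2; rank(T + 5I) = 2, so geometric multiplicity = 1.
Geometric multiplicity < algebraic multiplicity, so T is not diagonalizable.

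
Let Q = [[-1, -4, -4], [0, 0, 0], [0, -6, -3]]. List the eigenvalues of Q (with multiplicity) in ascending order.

-3, -1, 0

Characteristic polynomial: p(t) = t^3 + 4t^2 + 3t = t(t + 1)(t + 3).
Roots (with multiplicity): -3, -1, 0.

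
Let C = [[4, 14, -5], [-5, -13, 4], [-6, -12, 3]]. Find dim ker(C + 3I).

C + 3I = [[7, 14, -5], [-5, -10, 4], [-6, -12, 6]].
This matrix has rank 2, so its null space has dimension 3 − 2 = 1.

1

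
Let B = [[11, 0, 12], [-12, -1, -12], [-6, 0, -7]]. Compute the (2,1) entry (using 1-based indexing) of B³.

Characteristic polynomial: s^3 - 3s^2 - 9s - 5 = (s - 5)(s + 1)^2, so the eigenvalues are -1, -1, 5.
s=-1: eigenvector (1, -1, -1).
s=5: eigenvector (2, -2, -1).
s=-1: eigenvector (0, 1, 0).
P = [[1, 2, 0], [-1, -2, 1], [-1, -1, 0]], D = diag(-1, 5, -1), P⁻¹ = [[-1, 0, -2], [1, 0, 1], [1, 1, 0]].
B³ = P·diag(-1, 125, -1)·P⁻¹ = [[251, 0, 252], [-252, -1, -252], [-126, 0, -127]].
The requested entry is -252.

-252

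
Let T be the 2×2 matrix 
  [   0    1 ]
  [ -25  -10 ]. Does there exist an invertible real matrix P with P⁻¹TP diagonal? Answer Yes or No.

Characteristic polynomial: p(μ) = μ^2 + 10μ + 25 = (μ + 5)^2.
μ = -5 has algebraic multiplicity 2; rank(T + 5I) = 1, so geometric multiplicity = 1.
Geometric multiplicity < algebraic multiplicity, so T is not diagonalizable.

No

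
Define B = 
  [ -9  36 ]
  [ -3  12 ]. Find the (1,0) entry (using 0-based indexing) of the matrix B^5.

-243

Characteristic polynomial: t^2 - 3t = t(t - 3), so the eigenvalues are 0, 3.
t=0: eigenvector (4, 1).
t=3: eigenvector (3, 1).
P = [[4, 3], [1, 1]], D = diag(0, 3), P⁻¹ = [[1, -3], [-1, 4]].
B⁵ = P·diag(0, 243)·P⁻¹ = [[-729, 2916], [-243, 972]].
The requested entry is -243.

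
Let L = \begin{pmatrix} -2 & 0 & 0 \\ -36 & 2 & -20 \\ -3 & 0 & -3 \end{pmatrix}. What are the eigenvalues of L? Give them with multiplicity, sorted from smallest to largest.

-3, -2, 2

Characteristic polynomial: p(t) = t^3 + 3t^2 - 4t - 12 = (t - 2)(t + 2)(t + 3).
Roots (with multiplicity): -3, -2, 2.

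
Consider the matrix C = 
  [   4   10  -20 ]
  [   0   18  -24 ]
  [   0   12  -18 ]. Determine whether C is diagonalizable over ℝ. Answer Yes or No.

Yes

Characteristic polynomial: p(r) = r^3 - 4r^2 - 36r + 144 = (r - 6)(r - 4)(r + 6).
All 3 eigenvalues are distinct, so C is diagonalizable.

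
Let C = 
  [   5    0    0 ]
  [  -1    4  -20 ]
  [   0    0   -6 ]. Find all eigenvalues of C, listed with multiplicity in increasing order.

-6, 4, 5

Characteristic polynomial: p(μ) = μ^3 - 3μ^2 - 34μ + 120 = (μ - 5)(μ - 4)(μ + 6).
Roots (with multiplicity): -6, 4, 5.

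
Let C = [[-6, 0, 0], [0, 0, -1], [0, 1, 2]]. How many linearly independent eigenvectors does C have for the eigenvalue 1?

1

C − 1I = [[-7, 0, 0], [0, -1, -1], [0, 1, 1]].
This matrix has rank 2, so its null space has dimension 3 − 2 = 1.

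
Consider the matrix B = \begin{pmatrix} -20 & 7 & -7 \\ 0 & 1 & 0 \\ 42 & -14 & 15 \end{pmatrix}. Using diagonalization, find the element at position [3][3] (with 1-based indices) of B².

Characteristic polynomial: s^3 + 4s^2 - 11s + 6 = (s - 1)^2(s + 6), so the eigenvalues are -6, 1, 1.
s=-6: eigenvector (1, 0, -2).
s=1: eigenvector (1, 1, -2).
s=1: eigenvector (-1, 0, 3).
P = [[1, 1, -1], [0, 1, 0], [-2, -2, 3]], D = diag(-6, 1, 1), P⁻¹ = [[3, -1, 1], [0, 1, 0], [2, 0, 1]].
B² = P·diag(36, 1, 1)·P⁻¹ = [[106, -35, 35], [0, 1, 0], [-210, 70, -69]].
The requested entry is -69.

-69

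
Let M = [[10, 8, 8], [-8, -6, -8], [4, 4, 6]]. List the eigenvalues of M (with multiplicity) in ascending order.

Characteristic polynomial: p(μ) = μ^3 - 10μ^2 + 28μ - 24 = (μ - 6)(μ - 2)^2.
Roots (with multiplicity): 2, 2, 6.

2, 2, 6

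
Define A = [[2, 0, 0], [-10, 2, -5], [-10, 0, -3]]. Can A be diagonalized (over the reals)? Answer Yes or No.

Yes

Characteristic polynomial: p(μ) = μ^3 - μ^2 - 8μ + 12 = (μ - 2)^2(μ + 3).
μ = 2 has algebraic multiplicity 2; rank(A − 2I) = 1, so geometric multiplicity = 2.
Every eigenvalue has geometric = algebraic multiplicity, so A is diagonalizable.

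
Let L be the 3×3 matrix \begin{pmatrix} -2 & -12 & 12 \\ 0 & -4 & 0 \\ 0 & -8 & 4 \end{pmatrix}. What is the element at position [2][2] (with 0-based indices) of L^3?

Characteristic polynomial: λ^3 + 2λ^2 - 16λ - 32 = (λ - 4)(λ + 2)(λ + 4), so the eigenvalues are -4, -2, 4.
λ=-2: eigenvector (1, 0, 0).
λ=-4: eigenvector (0, 1, 1).
λ=4: eigenvector (2, 0, 1).
P = [[1, 0, 2], [0, 1, 0], [0, 1, 1]], D = diag(-2, -4, 4), P⁻¹ = [[1, 2, -2], [0, 1, 0], [0, -1, 1]].
L³ = P·diag(-8, -64, 64)·P⁻¹ = [[-8, -144, 144], [0, -64, 0], [0, -128, 64]].
The requested entry is 64.

64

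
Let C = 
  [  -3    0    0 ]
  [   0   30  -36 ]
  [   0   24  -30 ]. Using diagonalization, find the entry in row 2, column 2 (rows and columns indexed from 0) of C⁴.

Characteristic polynomial: r^3 + 3r^2 - 36r - 108 = (r - 6)(r + 3)(r + 6), so the eigenvalues are -6, -3, 6.
r=-3: eigenvector (1, 0, 0).
r=-6: eigenvector (0, 1, 1).
r=6: eigenvector (0, -3, -2).
P = [[1, 0, 0], [0, 1, -3], [0, 1, -2]], D = diag(-3, -6, 6), P⁻¹ = [[1, 0, 0], [0, -2, 3], [0, -1, 1]].
C⁴ = P·diag(81, 1296, 1296)·P⁻¹ = [[81, 0, 0], [0, 1296, 0], [0, 0, 1296]].
The requested entry is 1296.

1296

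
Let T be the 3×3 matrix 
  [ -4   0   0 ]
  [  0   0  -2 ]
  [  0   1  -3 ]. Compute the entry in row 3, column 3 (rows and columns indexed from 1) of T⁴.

Characteristic polynomial: μ^3 + 7μ^2 + 14μ + 8 = (μ + 1)(μ + 2)(μ + 4), so the eigenvalues are -4, -2, -1.
μ=-4: eigenvector (1, 0, 0).
μ=-2: eigenvector (0, 1, 1).
μ=-1: eigenvector (0, -2, -1).
P = [[1, 0, 0], [0, 1, -2], [0, 1, -1]], D = diag(-4, -2, -1), P⁻¹ = [[1, 0, 0], [0, -1, 2], [0, -1, 1]].
T⁴ = P·diag(256, 16, 1)·P⁻¹ = [[256, 0, 0], [0, -14, 30], [0, -15, 31]].
The requested entry is 31.

31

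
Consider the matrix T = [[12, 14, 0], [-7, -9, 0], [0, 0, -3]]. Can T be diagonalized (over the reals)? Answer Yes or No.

Characteristic polynomial: p(λ) = λ^3 - 19λ - 30 = (λ - 5)(λ + 2)(λ + 3).
All 3 eigenvalues are distinct, so T is diagonalizable.

Yes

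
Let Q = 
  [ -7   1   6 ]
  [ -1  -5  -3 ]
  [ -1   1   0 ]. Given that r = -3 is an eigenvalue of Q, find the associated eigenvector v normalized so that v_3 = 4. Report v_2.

-8

Q + 3I = [[-4, 1, 6], [-1, -2, -3], [-1, 1, 3]].
Solving (Q + 3I)v = 0 gives the eigenspace spanned by (4, -8, 4).
With v_3 = 4, v = (4, -8, 4), so v_2 = -8.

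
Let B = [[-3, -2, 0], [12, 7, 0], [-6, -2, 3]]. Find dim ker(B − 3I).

2

B − 3I = [[-6, -2, 0], [12, 4, 0], [-6, -2, 0]].
This matrix has rank 1, so its null space has dimension 3 − 1 = 2.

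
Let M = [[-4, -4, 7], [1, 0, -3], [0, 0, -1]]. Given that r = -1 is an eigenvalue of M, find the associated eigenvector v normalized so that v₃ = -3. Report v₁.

M + 1I = [[-3, -4, 7], [1, 1, -3], [0, 0, 0]].
Solving (M + 1I)v = 0 gives the eigenspace spanned by (-15, 6, -3).
With v₃ = -3, v = (-15, 6, -3), so v₁ = -15.

-15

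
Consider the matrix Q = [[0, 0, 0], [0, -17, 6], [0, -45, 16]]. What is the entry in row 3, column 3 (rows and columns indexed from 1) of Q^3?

Characteristic polynomial: s^3 + s^2 - 2s = s(s - 1)(s + 2), so the eigenvalues are -2, 0, 1.
s=-2: eigenvector (0, -2, -5).
s=1: eigenvector (0, 1, 3).
s=0: eigenvector (1, 0, 0).
P = [[0, 0, 1], [-2, 1, 0], [-5, 3, 0]], D = diag(-2, 1, 0), P⁻¹ = [[0, -3, 1], [0, -5, 2], [1, 0, 0]].
Q³ = P·diag(-8, 1, 0)·P⁻¹ = [[0, 0, 0], [0, -53, 18], [0, -135, 46]].
The requested entry is 46.

46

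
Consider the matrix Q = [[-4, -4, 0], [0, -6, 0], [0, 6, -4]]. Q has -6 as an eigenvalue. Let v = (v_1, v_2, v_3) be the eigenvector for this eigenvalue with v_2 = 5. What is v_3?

-15

Q + 6I = [[2, -4, 0], [0, 0, 0], [0, 6, 2]].
Solving (Q + 6I)v = 0 gives the eigenspace spanned by (10, 5, -15).
With v_2 = 5, v = (10, 5, -15), so v_3 = -15.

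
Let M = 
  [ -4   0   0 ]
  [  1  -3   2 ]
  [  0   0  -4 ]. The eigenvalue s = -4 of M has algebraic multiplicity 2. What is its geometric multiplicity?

2

M + 4I = [[0, 0, 0], [1, 1, 2], [0, 0, 0]].
This matrix has rank 1, so its null space has dimension 3 − 1 = 2.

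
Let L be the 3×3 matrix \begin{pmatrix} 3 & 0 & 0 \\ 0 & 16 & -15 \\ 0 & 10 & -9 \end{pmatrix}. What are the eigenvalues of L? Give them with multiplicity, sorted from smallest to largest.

1, 3, 6

Characteristic polynomial: p(t) = t^3 - 10t^2 + 27t - 18 = (t - 6)(t - 3)(t - 1).
Roots (with multiplicity): 1, 3, 6.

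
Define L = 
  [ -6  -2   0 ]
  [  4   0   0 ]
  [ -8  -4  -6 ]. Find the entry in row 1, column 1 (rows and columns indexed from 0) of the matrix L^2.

-8

Characteristic polynomial: λ^3 + 12λ^2 + 44λ + 48 = (λ + 2)(λ + 4)(λ + 6), so the eigenvalues are -6, -4, -2.
λ=-4: eigenvector (1, -1, -2).
λ=-2: eigenvector (-1, 2, 0).
λ=-6: eigenvector (0, 0, 1).
P = [[1, -1, 0], [-1, 2, 0], [-2, 0, 1]], D = diag(-4, -2, -6), P⁻¹ = [[2, 1, 0], [1, 1, 0], [4, 2, 1]].
L² = P·diag(16, 4, 36)·P⁻¹ = [[28, 12, 0], [-24, -8, 0], [80, 40, 36]].
The requested entry is -8.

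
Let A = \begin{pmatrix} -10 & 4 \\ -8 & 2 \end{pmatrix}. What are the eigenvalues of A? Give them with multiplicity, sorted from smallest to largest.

-6, -2

Characteristic polynomial: p(s) = s^2 + 8s + 12 = (s + 2)(s + 6).
Roots (with multiplicity): -6, -2.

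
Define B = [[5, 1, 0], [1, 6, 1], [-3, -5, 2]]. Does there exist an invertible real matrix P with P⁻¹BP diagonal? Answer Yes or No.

No

Characteristic polynomial: p(r) = r^3 - 13r^2 + 56r - 80 = (r - 5)(r - 4)^2.
r = 4 has algebraic multiplicity 2; rank(B − 4I) = 2, so geometric multiplicity = 1.
Geometric multiplicity < algebraic multiplicity, so B is not diagonalizable.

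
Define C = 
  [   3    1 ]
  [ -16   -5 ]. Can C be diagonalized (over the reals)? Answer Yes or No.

No

Characteristic polynomial: p(s) = s^2 + 2s + 1 = (s + 1)^2.
s = -1 has algebraic multiplicity 2; rank(C + 1I) = 1, so geometric multiplicity = 1.
Geometric multiplicity < algebraic multiplicity, so C is not diagonalizable.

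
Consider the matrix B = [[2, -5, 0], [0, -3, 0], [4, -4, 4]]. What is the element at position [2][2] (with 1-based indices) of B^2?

Characteristic polynomial: λ^3 - 3λ^2 - 10λ + 24 = (λ - 4)(λ - 2)(λ + 3), so the eigenvalues are -3, 2, 4.
λ=2: eigenvector (1, 0, -2).
λ=4: eigenvector (0, 0, 1).
λ=-3: eigenvector (1, 1, 0).
P = [[1, 0, 1], [0, 0, 1], [-2, 1, 0]], D = diag(2, 4, -3), P⁻¹ = [[1, -1, 0], [2, -2, 1], [0, 1, 0]].
B² = P·diag(4, 16, 9)·P⁻¹ = [[4, 5, 0], [0, 9, 0], [24, -24, 16]].
The requested entry is 9.

9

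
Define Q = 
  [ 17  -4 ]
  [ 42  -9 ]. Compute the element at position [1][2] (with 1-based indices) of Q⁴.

-1088

Characteristic polynomial: μ^2 - 8μ + 15 = (μ - 5)(μ - 3), so the eigenvalues are 3, 5.
μ=3: eigenvector (2, 7).
μ=5: eigenvector (1, 3).
P = [[2, 1], [7, 3]], D = diag(3, 5), P⁻¹ = [[-3, 1], [7, -2]].
Q⁴ = P·diag(81, 625)·P⁻¹ = [[3889, -1088], [11424, -3183]].
The requested entry is -1088.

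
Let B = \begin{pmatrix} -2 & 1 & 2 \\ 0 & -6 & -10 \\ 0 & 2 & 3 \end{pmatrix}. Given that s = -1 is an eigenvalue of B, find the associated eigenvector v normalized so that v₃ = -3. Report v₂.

B + 1I = [[-1, 1, 2], [0, -5, -10], [0, 2, 4]].
Solving (B + 1I)v = 0 gives the eigenspace spanned by (0, 6, -3).
With v₃ = -3, v = (0, 6, -3), so v₂ = 6.

6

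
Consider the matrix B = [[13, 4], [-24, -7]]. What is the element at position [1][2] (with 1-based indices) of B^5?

3124

Characteristic polynomial: μ^2 - 6μ + 5 = (μ - 5)(μ - 1), so the eigenvalues are 1, 5.
μ=5: eigenvector (1, -2).
μ=1: eigenvector (1, -3).
P = [[1, 1], [-2, -3]], D = diag(5, 1), P⁻¹ = [[3, 1], [-2, -1]].
B⁵ = P·diag(3125, 1)·P⁻¹ = [[9373, 3124], [-18744, -6247]].
The requested entry is 3124.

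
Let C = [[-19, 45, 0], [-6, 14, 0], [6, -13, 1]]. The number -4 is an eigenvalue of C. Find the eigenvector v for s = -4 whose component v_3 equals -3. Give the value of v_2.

3

C + 4I = [[-15, 45, 0], [-6, 18, 0], [6, -13, 5]].
Solving (C + 4I)v = 0 gives the eigenspace spanned by (9, 3, -3).
With v_3 = -3, v = (9, 3, -3), so v_2 = 3.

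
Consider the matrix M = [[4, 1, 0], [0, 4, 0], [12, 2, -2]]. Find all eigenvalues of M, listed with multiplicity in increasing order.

Characteristic polynomial: p(s) = s^3 - 6s^2 + 32 = (s - 4)^2(s + 2).
Roots (with multiplicity): -2, 4, 4.

-2, 4, 4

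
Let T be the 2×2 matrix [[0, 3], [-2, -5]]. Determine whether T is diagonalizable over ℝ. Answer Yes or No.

Characteristic polynomial: p(λ) = λ^2 + 5λ + 6 = (λ + 2)(λ + 3).
All 2 eigenvalues are distinct, so T is diagonalizable.

Yes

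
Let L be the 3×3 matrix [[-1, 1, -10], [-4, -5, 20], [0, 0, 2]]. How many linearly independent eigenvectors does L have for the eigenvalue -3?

1

L + 3I = [[2, 1, -10], [-4, -2, 20], [0, 0, 5]].
This matrix has rank 2, so its null space has dimension 3 − 2 = 1.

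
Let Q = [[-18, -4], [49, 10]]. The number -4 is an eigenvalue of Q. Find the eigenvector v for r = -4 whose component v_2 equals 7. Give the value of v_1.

-2

Q + 4I = [[-14, -4], [49, 14]].
Solving (Q + 4I)v = 0 gives the eigenspace spanned by (-2, 7).
With v_2 = 7, v = (-2, 7), so v_1 = -2.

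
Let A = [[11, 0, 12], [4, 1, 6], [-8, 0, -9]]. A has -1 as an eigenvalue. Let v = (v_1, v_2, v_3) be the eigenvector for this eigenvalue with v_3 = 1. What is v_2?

A + 1I = [[12, 0, 12], [4, 2, 6], [-8, 0, -8]].
Solving (A + 1I)v = 0 gives the eigenspace spanned by (-1, -1, 1).
With v_3 = 1, v = (-1, -1, 1), so v_2 = -1.

-1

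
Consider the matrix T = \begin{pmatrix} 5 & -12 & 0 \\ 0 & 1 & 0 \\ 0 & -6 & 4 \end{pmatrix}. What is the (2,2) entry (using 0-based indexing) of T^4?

256

Characteristic polynomial: μ^3 - 10μ^2 + 29μ - 20 = (μ - 5)(μ - 4)(μ - 1), so the eigenvalues are 1, 4, 5.
μ=4: eigenvector (0, 0, 1).
μ=1: eigenvector (3, 1, 2).
μ=5: eigenvector (1, 0, 0).
P = [[0, 3, 1], [0, 1, 0], [1, 2, 0]], D = diag(4, 1, 5), P⁻¹ = [[0, -2, 1], [0, 1, 0], [1, -3, 0]].
T⁴ = P·diag(256, 1, 625)·P⁻¹ = [[625, -1872, 0], [0, 1, 0], [0, -510, 256]].
The requested entry is 256.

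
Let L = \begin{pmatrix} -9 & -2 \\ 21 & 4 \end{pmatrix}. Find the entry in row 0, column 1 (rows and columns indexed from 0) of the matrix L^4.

130

Characteristic polynomial: λ^2 + 5λ + 6 = (λ + 2)(λ + 3), so the eigenvalues are -3, -2.
λ=-3: eigenvector (1, -3).
λ=-2: eigenvector (-2, 7).
P = [[1, -2], [-3, 7]], D = diag(-3, -2), P⁻¹ = [[7, 2], [3, 1]].
L⁴ = P·diag(81, 16)·P⁻¹ = [[471, 130], [-1365, -374]].
The requested entry is 130.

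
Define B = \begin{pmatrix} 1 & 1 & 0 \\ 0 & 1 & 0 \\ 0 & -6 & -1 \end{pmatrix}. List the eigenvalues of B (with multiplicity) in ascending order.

Characteristic polynomial: p(r) = r^3 - r^2 - r + 1 = (r - 1)^2(r + 1).
Roots (with multiplicity): -1, 1, 1.

-1, 1, 1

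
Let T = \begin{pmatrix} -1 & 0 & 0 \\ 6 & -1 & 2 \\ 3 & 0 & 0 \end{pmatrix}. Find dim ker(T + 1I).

T + 1I = [[0, 0, 0], [6, 0, 2], [3, 0, 1]].
This matrix has rank 1, so its null space has dimension 3 − 1 = 2.

2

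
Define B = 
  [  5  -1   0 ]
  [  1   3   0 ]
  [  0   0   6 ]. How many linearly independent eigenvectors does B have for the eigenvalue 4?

1

B − 4I = [[1, -1, 0], [1, -1, 0], [0, 0, 2]].
This matrix has rank 2, so its null space has dimension 3 − 2 = 1.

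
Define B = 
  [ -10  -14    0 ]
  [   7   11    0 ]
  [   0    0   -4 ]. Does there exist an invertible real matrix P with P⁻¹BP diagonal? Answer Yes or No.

Yes

Characteristic polynomial: p(λ) = λ^3 + 3λ^2 - 16λ - 48 = (λ - 4)(λ + 3)(λ + 4).
All 3 eigenvalues are distinct, so B is diagonalizable.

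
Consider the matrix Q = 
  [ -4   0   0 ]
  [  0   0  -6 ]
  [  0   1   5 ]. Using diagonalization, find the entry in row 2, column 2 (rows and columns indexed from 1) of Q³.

Characteristic polynomial: s^3 - s^2 - 14s + 24 = (s - 3)(s - 2)(s + 4), so the eigenvalues are -4, 2, 3.
s=-4: eigenvector (1, 0, 0).
s=2: eigenvector (0, 3, -1).
s=3: eigenvector (0, -2, 1).
P = [[1, 0, 0], [0, 3, -2], [0, -1, 1]], D = diag(-4, 2, 3), P⁻¹ = [[1, 0, 0], [0, 1, 2], [0, 1, 3]].
Q³ = P·diag(-64, 8, 27)·P⁻¹ = [[-64, 0, 0], [0, -30, -114], [0, 19, 65]].
The requested entry is -30.

-30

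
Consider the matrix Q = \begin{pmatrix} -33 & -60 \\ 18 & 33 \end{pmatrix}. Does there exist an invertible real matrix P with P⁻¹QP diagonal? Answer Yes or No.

Characteristic polynomial: p(t) = t^2 - 9 = (t - 3)(t + 3).
All 2 eigenvalues are distinct, so Q is diagonalizable.

Yes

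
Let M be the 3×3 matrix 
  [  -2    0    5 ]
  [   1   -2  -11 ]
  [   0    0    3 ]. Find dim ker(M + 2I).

M + 2I = [[0, 0, 5], [1, 0, -11], [0, 0, 5]].
This matrix has rank 2, so its null space has dimension 3 − 2 = 1.

1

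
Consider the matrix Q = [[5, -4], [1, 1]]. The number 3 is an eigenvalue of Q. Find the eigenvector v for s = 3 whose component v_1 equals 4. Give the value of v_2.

Q − 3I = [[2, -4], [1, -2]].
Solving (Q − 3I)v = 0 gives the eigenspace spanned by (4, 2).
With v_1 = 4, v = (4, 2), so v_2 = 2.

2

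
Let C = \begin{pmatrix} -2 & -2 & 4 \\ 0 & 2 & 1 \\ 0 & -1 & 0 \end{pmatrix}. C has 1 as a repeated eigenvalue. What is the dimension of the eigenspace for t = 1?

1

C − 1I = [[-3, -2, 4], [0, 1, 1], [0, -1, -1]].
This matrix has rank 2, so its null space has dimension 3 − 2 = 1.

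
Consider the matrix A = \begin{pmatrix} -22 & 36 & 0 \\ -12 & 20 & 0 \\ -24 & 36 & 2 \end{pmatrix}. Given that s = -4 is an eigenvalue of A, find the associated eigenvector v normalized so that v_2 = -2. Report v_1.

-4

A + 4I = [[-18, 36, 0], [-12, 24, 0], [-24, 36, 6]].
Solving (A + 4I)v = 0 gives the eigenspace spanned by (-4, -2, -4).
With v_2 = -2, v = (-4, -2, -4), so v_1 = -4.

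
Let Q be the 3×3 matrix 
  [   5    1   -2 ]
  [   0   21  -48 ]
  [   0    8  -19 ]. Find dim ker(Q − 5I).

Q − 5I = [[0, 1, -2], [0, 16, -48], [0, 8, -24]].
This matrix has rank 2, so its null space has dimension 3 − 2 = 1.

1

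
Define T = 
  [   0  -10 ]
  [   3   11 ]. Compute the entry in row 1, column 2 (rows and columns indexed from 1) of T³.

-910

Characteristic polynomial: r^2 - 11r + 30 = (r - 6)(r - 5), so the eigenvalues are 5, 6.
r=5: eigenvector (2, -1).
r=6: eigenvector (5, -3).
P = [[2, 5], [-1, -3]], D = diag(5, 6), P⁻¹ = [[3, 5], [-1, -2]].
T³ = P·diag(125, 216)·P⁻¹ = [[-330, -910], [273, 671]].
The requested entry is -910.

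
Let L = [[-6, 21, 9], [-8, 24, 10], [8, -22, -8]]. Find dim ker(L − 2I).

L − 2I = [[-8, 21, 9], [-8, 22, 10], [8, -22, -10]].
This matrix has rank 2, so its null space has dimension 3 − 2 = 1.

1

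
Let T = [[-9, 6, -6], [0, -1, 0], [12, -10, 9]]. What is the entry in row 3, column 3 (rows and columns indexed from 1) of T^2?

Characteristic polynomial: s^3 + s^2 - 9s - 9 = (s - 3)(s + 1)(s + 3), so the eigenvalues are -3, -1, 3.
s=-3: eigenvector (1, 0, -1).
s=-1: eigenvector (0, 1, 1).
s=3: eigenvector (-1, 0, 2).
P = [[1, 0, -1], [0, 1, 0], [-1, 1, 2]], D = diag(-3, -1, 3), P⁻¹ = [[2, -1, 1], [0, 1, 0], [1, -1, 1]].
T² = P·diag(9, 1, 9)·P⁻¹ = [[9, 0, 0], [0, 1, 0], [0, -8, 9]].
The requested entry is 9.

9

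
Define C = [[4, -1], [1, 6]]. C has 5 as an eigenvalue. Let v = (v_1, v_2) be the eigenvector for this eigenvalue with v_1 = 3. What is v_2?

C − 5I = [[-1, -1], [1, 1]].
Solving (C − 5I)v = 0 gives the eigenspace spanned by (3, -3).
With v_1 = 3, v = (3, -3), so v_2 = -3.

-3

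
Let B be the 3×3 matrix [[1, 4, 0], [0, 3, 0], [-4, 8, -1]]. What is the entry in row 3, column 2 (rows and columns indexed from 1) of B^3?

Characteristic polynomial: t^3 - 3t^2 - t + 3 = (t - 3)(t - 1)(t + 1), so the eigenvalues are -1, 1, 3.
t=1: eigenvector (1, 0, -2).
t=3: eigenvector (2, 1, 0).
t=-1: eigenvector (0, 0, 1).
P = [[1, 2, 0], [0, 1, 0], [-2, 0, 1]], D = diag(1, 3, -1), P⁻¹ = [[1, -2, 0], [0, 1, 0], [2, -4, 1]].
B³ = P·diag(1, 27, -1)·P⁻¹ = [[1, 52, 0], [0, 27, 0], [-4, 8, -1]].
The requested entry is 8.

8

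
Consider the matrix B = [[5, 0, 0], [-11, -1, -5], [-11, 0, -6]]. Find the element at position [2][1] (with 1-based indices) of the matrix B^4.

Characteristic polynomial: r^3 + 2r^2 - 29r - 30 = (r - 5)(r + 1)(r + 6), so the eigenvalues are -6, -1, 5.
r=5: eigenvector (1, -1, -1).
r=-6: eigenvector (0, 1, 1).
r=-1: eigenvector (0, 1, 0).
P = [[1, 0, 0], [-1, 1, 1], [-1, 1, 0]], D = diag(5, -6, -1), P⁻¹ = [[1, 0, 0], [1, 0, 1], [0, 1, -1]].
B⁴ = P·diag(625, 1296, 1)·P⁻¹ = [[625, 0, 0], [671, 1, 1295], [671, 0, 1296]].
The requested entry is 671.

671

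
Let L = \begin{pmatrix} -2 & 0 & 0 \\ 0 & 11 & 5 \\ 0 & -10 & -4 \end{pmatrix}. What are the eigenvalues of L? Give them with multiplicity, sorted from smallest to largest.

-2, 1, 6

Characteristic polynomial: p(μ) = μ^3 - 5μ^2 - 8μ + 12 = (μ - 6)(μ - 1)(μ + 2).
Roots (with multiplicity): -2, 1, 6.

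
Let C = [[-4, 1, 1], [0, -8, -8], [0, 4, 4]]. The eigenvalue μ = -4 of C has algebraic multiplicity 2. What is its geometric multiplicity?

1

C + 4I = [[0, 1, 1], [0, -4, -8], [0, 4, 8]].
This matrix has rank 2, so its null space has dimension 3 − 2 = 1.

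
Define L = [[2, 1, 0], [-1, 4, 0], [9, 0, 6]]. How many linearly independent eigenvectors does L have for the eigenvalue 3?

1

L − 3I = [[-1, 1, 0], [-1, 1, 0], [9, 0, 3]].
This matrix has rank 2, so its null space has dimension 3 − 2 = 1.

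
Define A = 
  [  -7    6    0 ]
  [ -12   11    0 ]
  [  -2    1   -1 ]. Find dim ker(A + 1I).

1

A + 1I = [[-6, 6, 0], [-12, 12, 0], [-2, 1, 0]].
This matrix has rank 2, so its null space has dimension 3 − 2 = 1.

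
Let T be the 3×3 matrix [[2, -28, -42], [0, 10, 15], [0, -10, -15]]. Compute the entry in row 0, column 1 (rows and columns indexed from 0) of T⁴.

2436

Characteristic polynomial: s^3 + 3s^2 - 10s = s(s - 2)(s + 5), so the eigenvalues are -5, 0, 2.
s=0: eigenvector (0, -3, 2).
s=2: eigenvector (1, 0, 0).
s=-5: eigenvector (-2, 1, -1).
P = [[0, 1, -2], [-3, 0, 1], [2, 0, -1]], D = diag(0, 2, -5), P⁻¹ = [[0, -1, -1], [1, -4, -6], [0, -2, -3]].
T⁴ = P·diag(0, 16, 625)·P⁻¹ = [[16, 2436, 3654], [0, -1250, -1875], [0, 1250, 1875]].
The requested entry is 2436.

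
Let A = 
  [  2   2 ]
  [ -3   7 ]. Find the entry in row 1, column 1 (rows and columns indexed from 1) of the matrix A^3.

Characteristic polynomial: λ^2 - 9λ + 20 = (λ - 5)(λ - 4), so the eigenvalues are 4, 5.
λ=4: eigenvector (1, 1).
λ=5: eigenvector (-2, -3).
P = [[1, -2], [1, -3]], D = diag(4, 5), P⁻¹ = [[3, -2], [1, -1]].
A³ = P·diag(64, 125)·P⁻¹ = [[-58, 122], [-183, 247]].
The requested entry is -58.

-58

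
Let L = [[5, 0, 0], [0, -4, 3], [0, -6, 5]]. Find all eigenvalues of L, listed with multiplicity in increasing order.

Characteristic polynomial: p(μ) = μ^3 - 6μ^2 + 3μ + 10 = (μ - 5)(μ - 2)(μ + 1).
Roots (with multiplicity): -1, 2, 5.

-1, 2, 5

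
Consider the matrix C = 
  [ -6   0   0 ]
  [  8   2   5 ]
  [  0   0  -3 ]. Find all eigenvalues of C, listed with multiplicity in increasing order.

Characteristic polynomial: p(r) = r^3 + 7r^2 - 36 = (r - 2)(r + 3)(r + 6).
Roots (with multiplicity): -6, -3, 2.

-6, -3, 2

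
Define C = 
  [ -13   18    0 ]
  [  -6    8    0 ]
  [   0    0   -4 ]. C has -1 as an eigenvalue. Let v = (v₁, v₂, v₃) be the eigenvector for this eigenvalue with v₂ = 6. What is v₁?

C + 1I = [[-12, 18, 0], [-6, 9, 0], [0, 0, -3]].
Solving (C + 1I)v = 0 gives the eigenspace spanned by (9, 6, 0).
With v₂ = 6, v = (9, 6, 0), so v₁ = 9.

9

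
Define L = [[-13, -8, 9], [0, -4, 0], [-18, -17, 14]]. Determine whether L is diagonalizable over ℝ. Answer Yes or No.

Characteristic polynomial: p(s) = s^3 + 3s^2 - 24s - 80 = (s - 5)(s + 4)^2.
s = -4 has algebraic multiplicity 2; rank(L + 4I) = 2, so geometric multiplicity = 1.
Geometric multiplicity < algebraic multiplicity, so L is not diagonalizable.

No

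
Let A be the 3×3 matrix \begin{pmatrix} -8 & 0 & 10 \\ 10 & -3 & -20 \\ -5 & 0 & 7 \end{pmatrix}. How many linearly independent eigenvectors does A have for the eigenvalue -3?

2

A + 3I = [[-5, 0, 10], [10, 0, -20], [-5, 0, 10]].
This matrix has rank 1, so its null space has dimension 3 − 1 = 2.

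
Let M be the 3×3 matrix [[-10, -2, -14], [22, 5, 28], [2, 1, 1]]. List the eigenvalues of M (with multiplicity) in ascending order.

-6, 1, 1

Characteristic polynomial: p(r) = r^3 + 4r^2 - 11r + 6 = (r - 1)^2(r + 6).
Roots (with multiplicity): -6, 1, 1.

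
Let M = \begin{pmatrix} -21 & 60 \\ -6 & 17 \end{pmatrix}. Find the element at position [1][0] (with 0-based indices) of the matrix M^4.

Characteristic polynomial: r^2 + 4r + 3 = (r + 1)(r + 3), so the eigenvalues are -3, -1.
r=-3: eigenvector (10, 3).
r=-1: eigenvector (3, 1).
P = [[10, 3], [3, 1]], D = diag(-3, -1), P⁻¹ = [[1, -3], [-3, 10]].
M⁴ = P·diag(81, 1)·P⁻¹ = [[801, -2400], [240, -719]].
The requested entry is 240.

240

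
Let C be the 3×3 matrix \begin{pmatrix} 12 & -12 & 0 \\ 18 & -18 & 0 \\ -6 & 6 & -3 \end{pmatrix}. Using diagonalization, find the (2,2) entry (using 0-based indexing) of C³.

Characteristic polynomial: r^3 + 9r^2 + 18r = r(r + 3)(r + 6), so the eigenvalues are -6, -3, 0.
r=0: eigenvector (1, 1, 0).
r=-3: eigenvector (0, 0, 1).
r=-6: eigenvector (2, 3, -2).
P = [[1, 0, 2], [1, 0, 3], [0, 1, -2]], D = diag(0, -3, -6), P⁻¹ = [[3, -2, 0], [-2, 2, 1], [-1, 1, 0]].
C³ = P·diag(0, -27, -216)·P⁻¹ = [[432, -432, 0], [648, -648, 0], [-378, 378, -27]].
The requested entry is -27.

-27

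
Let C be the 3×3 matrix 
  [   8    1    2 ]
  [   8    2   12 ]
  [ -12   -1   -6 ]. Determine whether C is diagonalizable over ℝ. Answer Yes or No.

Characteristic polynomial: p(t) = t^3 - 4t^2 - 16t + 64 = (t - 4)^2(t + 4).
t = 4 has algebraic multiplicity 2; rank(C − 4I) = 2, so geometric multiplicity = 1.
Geometric multiplicity < algebraic multiplicity, so C is not diagonalizable.

No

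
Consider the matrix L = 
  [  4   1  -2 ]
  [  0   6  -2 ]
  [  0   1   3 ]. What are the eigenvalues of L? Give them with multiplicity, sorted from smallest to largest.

Characteristic polynomial: p(t) = t^3 - 13t^2 + 56t - 80 = (t - 5)(t - 4)^2.
Roots (with multiplicity): 4, 4, 5.

4, 4, 5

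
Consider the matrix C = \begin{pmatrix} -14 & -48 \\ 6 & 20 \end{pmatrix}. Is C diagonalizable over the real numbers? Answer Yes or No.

Yes

Characteristic polynomial: p(r) = r^2 - 6r + 8 = (r - 4)(r - 2).
All 2 eigenvalues are distinct, so C is diagonalizable.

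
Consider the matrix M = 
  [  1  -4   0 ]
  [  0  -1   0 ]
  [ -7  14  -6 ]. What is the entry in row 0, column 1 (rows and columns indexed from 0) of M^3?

Characteristic polynomial: μ^3 + 6μ^2 - μ - 6 = (μ - 1)(μ + 1)(μ + 6), so the eigenvalues are -6, -1, 1.
μ=-1: eigenvector (2, 1, 0).
μ=1: eigenvector (1, 0, -1).
μ=-6: eigenvector (0, 0, 1).
P = [[2, 1, 0], [1, 0, 0], [0, -1, 1]], D = diag(-1, 1, -6), P⁻¹ = [[0, 1, 0], [1, -2, 0], [1, -2, 1]].
M³ = P·diag(-1, 1, -216)·P⁻¹ = [[1, -4, 0], [0, -1, 0], [-217, 434, -216]].
The requested entry is -4.

-4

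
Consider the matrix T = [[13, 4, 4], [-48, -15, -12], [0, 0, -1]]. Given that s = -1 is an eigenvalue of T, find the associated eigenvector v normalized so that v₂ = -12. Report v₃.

-2

T + 1I = [[14, 4, 4], [-48, -14, -12], [0, 0, 0]].
Solving (T + 1I)v = 0 gives the eigenspace spanned by (4, -12, -2).
With v₂ = -12, v = (4, -12, -2), so v₃ = -2.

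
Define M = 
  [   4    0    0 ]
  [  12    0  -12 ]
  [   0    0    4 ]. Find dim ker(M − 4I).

M − 4I = [[0, 0, 0], [12, -4, -12], [0, 0, 0]].
This matrix has rank 1, so its null space has dimension 3 − 1 = 2.

2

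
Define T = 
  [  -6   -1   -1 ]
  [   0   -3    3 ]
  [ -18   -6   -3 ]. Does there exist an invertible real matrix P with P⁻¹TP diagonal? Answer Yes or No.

Characteristic polynomial: p(μ) = μ^3 + 12μ^2 + 45μ + 54 = (μ + 3)^2(μ + 6).
μ = -3 has algebraic multiplicity 2; rank(T + 3I) = 2, so geometric multiplicity = 1.
Geometric multiplicity < algebraic multiplicity, so T is not diagonalizable.

No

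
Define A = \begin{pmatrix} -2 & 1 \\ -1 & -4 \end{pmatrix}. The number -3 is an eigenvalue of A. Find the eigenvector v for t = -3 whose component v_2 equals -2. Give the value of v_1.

2

A + 3I = [[1, 1], [-1, -1]].
Solving (A + 3I)v = 0 gives the eigenspace spanned by (2, -2).
With v_2 = -2, v = (2, -2), so v_1 = 2.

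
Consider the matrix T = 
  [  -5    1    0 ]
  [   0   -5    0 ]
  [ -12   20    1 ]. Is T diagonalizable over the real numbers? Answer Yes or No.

Characteristic polynomial: p(λ) = λ^3 + 9λ^2 + 15λ - 25 = (λ - 1)(λ + 5)^2.
λ = -5 has algebraic multiplicity 2; rank(T + 5I) = 2, so geometric multiplicity = 1.
Geometric multiplicity < algebraic multiplicity, so T is not diagonalizable.

No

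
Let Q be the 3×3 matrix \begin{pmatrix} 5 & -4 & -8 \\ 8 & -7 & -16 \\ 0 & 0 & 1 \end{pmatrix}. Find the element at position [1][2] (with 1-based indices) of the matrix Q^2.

Characteristic polynomial: r^3 + r^2 - 5r + 3 = (r - 1)^2(r + 3), so the eigenvalues are -3, 1, 1.
r=1: eigenvector (1, 1, 0).
r=1: eigenvector (-2, -4, 1).
r=-3: eigenvector (1, 2, 0).
P = [[1, -2, 1], [1, -4, 2], [0, 1, 0]], D = diag(1, 1, -3), P⁻¹ = [[2, -1, 0], [0, 0, 1], [-1, 1, 2]].
Q² = P·diag(1, 1, 9)·P⁻¹ = [[-7, 8, 16], [-16, 17, 32], [0, 0, 1]].
The requested entry is 8.

8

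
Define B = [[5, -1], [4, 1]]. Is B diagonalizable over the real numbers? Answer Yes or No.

Characteristic polynomial: p(t) = t^2 - 6t + 9 = (t - 3)^2.
t = 3 has algebraic multiplicity 2; rank(B − 3I) = 1, so geometric multiplicity = 1.
Geometric multiplicity < algebraic multiplicity, so B is not diagonalizable.

No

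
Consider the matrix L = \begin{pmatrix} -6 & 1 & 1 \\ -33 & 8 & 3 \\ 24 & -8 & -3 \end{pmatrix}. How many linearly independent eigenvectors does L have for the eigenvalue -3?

L + 3I = [[-3, 1, 1], [-33, 11, 3], [24, -8, 0]].
This matrix has rank 2, so its null space has dimension 3 − 2 = 1.

1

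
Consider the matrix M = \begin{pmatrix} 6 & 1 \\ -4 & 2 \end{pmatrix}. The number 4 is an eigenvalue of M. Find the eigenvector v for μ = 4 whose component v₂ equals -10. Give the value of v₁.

5

M − 4I = [[2, 1], [-4, -2]].
Solving (M − 4I)v = 0 gives the eigenspace spanned by (5, -10).
With v₂ = -10, v = (5, -10), so v₁ = 5.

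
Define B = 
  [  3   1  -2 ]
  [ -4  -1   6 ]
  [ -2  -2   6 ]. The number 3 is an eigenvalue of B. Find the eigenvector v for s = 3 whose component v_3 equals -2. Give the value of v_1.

B − 3I = [[0, 1, -2], [-4, -4, 6], [-2, -2, 3]].
Solving (B − 3I)v = 0 gives the eigenspace spanned by (1, -4, -2).
With v_3 = -2, v = (1, -4, -2), so v_1 = 1.

1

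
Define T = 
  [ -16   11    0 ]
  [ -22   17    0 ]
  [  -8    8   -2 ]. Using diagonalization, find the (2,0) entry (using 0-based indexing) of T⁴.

-1280

Characteristic polynomial: r^3 + r^2 - 32r - 60 = (r - 6)(r + 2)(r + 5), so the eigenvalues are -5, -2, 6.
r=6: eigenvector (1, 2, 1).
r=-5: eigenvector (-1, -1, 0).
r=-2: eigenvector (0, 0, 1).
P = [[1, -1, 0], [2, -1, 0], [1, 0, 1]], D = diag(6, -5, -2), P⁻¹ = [[-1, 1, 0], [-2, 1, 0], [1, -1, 1]].
T⁴ = P·diag(1296, 625, 16)·P⁻¹ = [[-46, 671, 0], [-1342, 1967, 0], [-1280, 1280, 16]].
The requested entry is -1280.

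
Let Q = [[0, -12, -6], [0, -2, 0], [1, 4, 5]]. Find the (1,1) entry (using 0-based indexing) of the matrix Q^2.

4

Characteristic polynomial: r^3 - 3r^2 - 4r + 12 = (r - 3)(r - 2)(r + 2), so the eigenvalues are -2, 2, 3.
r=2: eigenvector (3, 0, -1).
r=-2: eigenvector (3, 1, -1).
r=3: eigenvector (-2, 0, 1).
P = [[3, 3, -2], [0, 1, 0], [-1, -1, 1]], D = diag(2, -2, 3), P⁻¹ = [[1, -1, 2], [0, 1, 0], [1, 0, 3]].
Q² = P·diag(4, 4, 9)·P⁻¹ = [[-6, 0, -30], [0, 4, 0], [5, 0, 19]].
The requested entry is 4.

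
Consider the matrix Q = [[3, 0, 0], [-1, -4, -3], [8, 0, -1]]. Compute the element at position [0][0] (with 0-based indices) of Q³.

Characteristic polynomial: λ^3 + 2λ^2 - 11λ - 12 = (λ - 3)(λ + 1)(λ + 4), so the eigenvalues are -4, -1, 3.
λ=3: eigenvector (1, -1, 2).
λ=-4: eigenvector (0, 1, 0).
λ=-1: eigenvector (0, -1, 1).
P = [[1, 0, 0], [-1, 1, -1], [2, 0, 1]], D = diag(3, -4, -1), P⁻¹ = [[1, 0, 0], [-1, 1, 1], [-2, 0, 1]].
Q³ = P·diag(27, -64, -1)·P⁻¹ = [[27, 0, 0], [35, -64, -63], [56, 0, -1]].
The requested entry is 27.

27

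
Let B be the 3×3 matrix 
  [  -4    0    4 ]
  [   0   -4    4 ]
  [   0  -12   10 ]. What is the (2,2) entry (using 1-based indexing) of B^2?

Characteristic polynomial: μ^3 - 2μ^2 - 16μ + 32 = (μ - 4)(μ - 2)(μ + 4), so the eigenvalues are -4, 2, 4.
μ=2: eigenvector (-2, -2, -3).
μ=4: eigenvector (1, 1, 2).
μ=-4: eigenvector (1, 0, 0).
P = [[-2, 1, 1], [-2, 1, 0], [-3, 2, 0]], D = diag(2, 4, -4), P⁻¹ = [[0, -2, 1], [0, -3, 2], [1, -1, 0]].
B² = P·diag(4, 16, 16)·P⁻¹ = [[16, -48, 24], [0, -32, 24], [0, -72, 52]].
The requested entry is -32.

-32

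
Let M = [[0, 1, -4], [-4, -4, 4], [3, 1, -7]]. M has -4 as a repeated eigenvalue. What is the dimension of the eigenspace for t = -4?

1

M + 4I = [[4, 1, -4], [-4, 0, 4], [3, 1, -3]].
This matrix has rank 2, so its null space has dimension 3 − 2 = 1.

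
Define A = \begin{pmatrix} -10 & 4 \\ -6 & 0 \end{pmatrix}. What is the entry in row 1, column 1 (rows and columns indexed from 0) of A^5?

12480

Characteristic polynomial: r^2 + 10r + 24 = (r + 4)(r + 6), so the eigenvalues are -6, -4.
r=-4: eigenvector (2, 3).
r=-6: eigenvector (1, 1).
P = [[2, 1], [3, 1]], D = diag(-4, -6), P⁻¹ = [[-1, 1], [3, -2]].
A⁵ = P·diag(-1024, -7776)·P⁻¹ = [[-21280, 13504], [-20256, 12480]].
The requested entry is 12480.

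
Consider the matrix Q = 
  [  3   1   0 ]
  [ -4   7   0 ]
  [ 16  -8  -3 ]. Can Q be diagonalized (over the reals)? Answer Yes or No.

No

Characteristic polynomial: p(t) = t^3 - 7t^2 - 5t + 75 = (t - 5)^2(t + 3).
t = 5 has algebraic multiplicity 2; rank(Q − 5I) = 2, so geometric multiplicity = 1.
Geometric multiplicity < algebraic multiplicity, so Q is not diagonalizable.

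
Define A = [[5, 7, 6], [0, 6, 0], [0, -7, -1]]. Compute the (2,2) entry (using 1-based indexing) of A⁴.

1296

Characteristic polynomial: s^3 - 10s^2 + 19s + 30 = (s - 6)(s - 5)(s + 1), so the eigenvalues are -1, 5, 6.
s=5: eigenvector (1, 0, 0).
s=6: eigenvector (1, 1, -1).
s=-1: eigenvector (-1, 0, 1).
P = [[1, 1, -1], [0, 1, 0], [0, -1, 1]], D = diag(5, 6, -1), P⁻¹ = [[1, 0, 1], [0, 1, 0], [0, 1, 1]].
A⁴ = P·diag(625, 1296, 1)·P⁻¹ = [[625, 1295, 624], [0, 1296, 0], [0, -1295, 1]].
The requested entry is 1296.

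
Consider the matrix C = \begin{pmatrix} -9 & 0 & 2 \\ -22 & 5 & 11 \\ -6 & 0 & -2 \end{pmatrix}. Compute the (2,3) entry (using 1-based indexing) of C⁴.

Characteristic polynomial: s^3 + 6s^2 - 25s - 150 = (s - 5)(s + 5)(s + 6), so the eigenvalues are -6, -5, 5.
s=-5: eigenvector (1, 0, 2).
s=5: eigenvector (0, 1, 0).
s=-6: eigenvector (-2, -1, -3).
P = [[1, 0, -2], [0, 1, -1], [2, 0, -3]], D = diag(-5, 5, -6), P⁻¹ = [[-3, 0, 2], [-2, 1, 1], [-2, 0, 1]].
C⁴ = P·diag(625, 625, 1296)·P⁻¹ = [[3309, 0, -1342], [1342, 625, -671], [4026, 0, -1388]].
The requested entry is -671.

-671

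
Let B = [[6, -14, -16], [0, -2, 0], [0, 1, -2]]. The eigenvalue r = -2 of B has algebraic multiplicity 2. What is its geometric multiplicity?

1

B + 2I = [[8, -14, -16], [0, 0, 0], [0, 1, 0]].
This matrix has rank 2, so its null space has dimension 3 − 2 = 1.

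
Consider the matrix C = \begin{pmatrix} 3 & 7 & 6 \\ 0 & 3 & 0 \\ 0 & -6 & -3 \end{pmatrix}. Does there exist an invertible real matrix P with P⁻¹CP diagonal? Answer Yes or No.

No

Characteristic polynomial: p(λ) = λ^3 - 3λ^2 - 9λ + 27 = (λ - 3)^2(λ + 3).
λ = 3 has algebraic multiplicity 2; rank(C − 3I) = 2, so geometric multiplicity = 1.
Geometric multiplicity < algebraic multiplicity, so C is not diagonalizable.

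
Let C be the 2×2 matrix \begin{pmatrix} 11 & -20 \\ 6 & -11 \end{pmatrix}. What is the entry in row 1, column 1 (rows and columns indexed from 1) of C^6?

1

Characteristic polynomial: μ^2 - 1 = (μ - 1)(μ + 1), so the eigenvalues are -1, 1.
μ=-1: eigenvector (-5, -3).
μ=1: eigenvector (2, 1).
P = [[-5, 2], [-3, 1]], D = diag(-1, 1), P⁻¹ = [[1, -2], [3, -5]].
C⁶ = P·diag(1, 1)·P⁻¹ = [[1, 0], [0, 1]].
The requested entry is 1.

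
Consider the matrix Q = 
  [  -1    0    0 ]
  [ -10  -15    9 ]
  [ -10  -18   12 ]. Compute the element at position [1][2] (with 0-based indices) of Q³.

243

Characteristic polynomial: μ^3 + 4μ^2 - 15μ - 18 = (μ - 3)(μ + 1)(μ + 6), so the eigenvalues are -6, -1, 3.
μ=-6: eigenvector (0, -1, -1).
μ=3: eigenvector (0, 1, 2).
μ=-1: eigenvector (1, -2, -2).
P = [[0, 0, 1], [-1, 1, -2], [-1, 2, -2]], D = diag(-6, 3, -1), P⁻¹ = [[-2, -2, 1], [0, -1, 1], [1, 0, 0]].
Q³ = P·diag(-216, 27, -1)·P⁻¹ = [[-1, 0, 0], [-430, -459, 243], [-430, -486, 270]].
The requested entry is 243.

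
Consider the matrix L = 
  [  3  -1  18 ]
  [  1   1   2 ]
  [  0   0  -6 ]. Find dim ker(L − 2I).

L − 2I = [[1, -1, 18], [1, -1, 2], [0, 0, -8]].
This matrix has rank 2, so its null space has dimension 3 − 2 = 1.

1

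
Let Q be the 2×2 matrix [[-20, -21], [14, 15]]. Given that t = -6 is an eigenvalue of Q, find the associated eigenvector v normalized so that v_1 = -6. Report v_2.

4

Q + 6I = [[-14, -21], [14, 21]].
Solving (Q + 6I)v = 0 gives the eigenspace spanned by (-6, 4).
With v_1 = -6, v = (-6, 4), so v_2 = 4.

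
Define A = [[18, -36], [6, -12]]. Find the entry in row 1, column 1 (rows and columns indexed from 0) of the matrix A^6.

-93312

Characteristic polynomial: t^2 - 6t = t(t - 6), so the eigenvalues are 0, 6.
t=6: eigenvector (3, 1).
t=0: eigenvector (-2, -1).
P = [[3, -2], [1, -1]], D = diag(6, 0), P⁻¹ = [[1, -2], [1, -3]].
A⁶ = P·diag(46656, 0)·P⁻¹ = [[139968, -279936], [46656, -93312]].
The requested entry is -93312.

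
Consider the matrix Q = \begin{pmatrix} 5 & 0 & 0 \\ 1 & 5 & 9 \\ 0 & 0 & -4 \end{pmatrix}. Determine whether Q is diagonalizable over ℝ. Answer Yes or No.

Characteristic polynomial: p(λ) = λ^3 - 6λ^2 - 15λ + 100 = (λ - 5)^2(λ + 4).
λ = 5 has algebraic multiplicity 2; rank(Q − 5I) = 2, so geometric multiplicity = 1.
Geometric multiplicity < algebraic multiplicity, so Q is not diagonalizable.

No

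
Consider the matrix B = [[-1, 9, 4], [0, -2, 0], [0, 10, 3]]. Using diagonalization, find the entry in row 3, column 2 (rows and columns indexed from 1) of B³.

Characteristic polynomial: t^3 - 7t - 6 = (t - 3)(t + 1)(t + 2), so the eigenvalues are -2, -1, 3.
t=3: eigenvector (1, 0, 1).
t=-2: eigenvector (-1, 1, -2).
t=-1: eigenvector (1, 0, 0).
P = [[1, -1, 1], [0, 1, 0], [1, -2, 0]], D = diag(3, -2, -1), P⁻¹ = [[0, 2, 1], [0, 1, 0], [1, -1, -1]].
B³ = P·diag(27, -8, -1)·P⁻¹ = [[-1, 63, 28], [0, -8, 0], [0, 70, 27]].
The requested entry is 70.

70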